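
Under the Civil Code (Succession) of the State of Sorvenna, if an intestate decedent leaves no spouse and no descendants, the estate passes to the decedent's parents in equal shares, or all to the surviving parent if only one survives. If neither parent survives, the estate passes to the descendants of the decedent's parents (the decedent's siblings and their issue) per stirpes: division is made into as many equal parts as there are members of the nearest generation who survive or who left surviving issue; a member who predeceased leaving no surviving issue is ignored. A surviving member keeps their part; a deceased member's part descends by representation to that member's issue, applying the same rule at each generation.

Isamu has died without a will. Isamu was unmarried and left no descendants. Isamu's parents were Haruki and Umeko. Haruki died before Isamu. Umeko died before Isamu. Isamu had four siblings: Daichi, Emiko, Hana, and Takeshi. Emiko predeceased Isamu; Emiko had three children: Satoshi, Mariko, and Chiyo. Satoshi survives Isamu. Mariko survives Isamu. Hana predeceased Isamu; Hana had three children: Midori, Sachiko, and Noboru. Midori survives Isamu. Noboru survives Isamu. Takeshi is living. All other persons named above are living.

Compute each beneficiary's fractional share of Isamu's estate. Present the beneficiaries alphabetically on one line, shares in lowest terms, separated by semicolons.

Neither parent survives and there are no descendants, so the estate passes to Isamu's siblings and their issue per stirpes.
The estate is divided into 4 equal shares of 1/4 among Daichi, Emiko, Hana, Takeshi.
Daichi is living and takes 1/4.
Emiko predeceased; the 1/4 allotted to Emiko's branch passes to Emiko's issue by representation.
The 1/4 is divided into 3 equal shares of 1/12 among Satoshi, Mariko, Chiyo.
Satoshi is living and takes 1/12.
Mariko is living and takes 1/12.
Chiyo is living and takes 1/12.
Hana predeceased; the 1/4 allotted to Hana's branch passes to Hana's issue by representation.
The 1/4 is divided into 3 equal shares of 1/12 among Midori, Sachiko, Noboru.
Midori is living and takes 1/12.
Sachiko is living and takes 1/12.
Noboru is living and takes 1/12.
Takeshi is living and takes 1/4.

Chiyo 1/12; Daichi 1/4; Mariko 1/12; Midori 1/12; Noboru 1/12; Sachiko 1/12; Satoshi 1/12; Takeshi 1/4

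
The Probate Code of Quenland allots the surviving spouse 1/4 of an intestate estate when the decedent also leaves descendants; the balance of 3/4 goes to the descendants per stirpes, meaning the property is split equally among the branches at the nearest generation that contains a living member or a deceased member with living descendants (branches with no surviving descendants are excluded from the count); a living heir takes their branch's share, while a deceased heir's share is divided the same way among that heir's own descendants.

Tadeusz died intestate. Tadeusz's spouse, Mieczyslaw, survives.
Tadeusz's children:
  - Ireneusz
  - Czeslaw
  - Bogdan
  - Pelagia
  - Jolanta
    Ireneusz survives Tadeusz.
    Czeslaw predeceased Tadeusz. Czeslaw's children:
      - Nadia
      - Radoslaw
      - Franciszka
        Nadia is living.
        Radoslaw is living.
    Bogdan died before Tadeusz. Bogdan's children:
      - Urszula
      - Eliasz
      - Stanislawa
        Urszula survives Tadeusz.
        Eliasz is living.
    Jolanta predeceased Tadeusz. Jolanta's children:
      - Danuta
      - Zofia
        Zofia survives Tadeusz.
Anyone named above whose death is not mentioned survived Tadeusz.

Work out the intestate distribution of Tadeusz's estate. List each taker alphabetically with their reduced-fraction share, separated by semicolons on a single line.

Danuta 3/40; Eliasz 1/20; Franciszka 1/20; Ireneusz 3/20; Mieczyslaw 1/4; Nadia 1/20; Pelagia 3/20; Radoslaw 1/20; Stanislawa 1/20; Urszula 1/20; Zofia 3/40

Mieczyslaw, as surviving spouse, takes 1/4.
The remaining 3/4 passes to Tadeusz's descendants per stirpes.
The 3/4 is divided into 5 equal shares of 3/20 among Ireneusz, Czeslaw, Bogdan, Pelagia, Jolanta.
Ireneusz is living and takes 3/20.
Czeslaw predeceased; the 3/20 allotted to Czeslaw's branch passes to Czeslaw's issue by representation.
The 3/20 is divided into 3 equal shares of 1/20 among Nadia, Radoslaw, Franciszka.
Nadia is living and takes 1/20.
Radoslaw is living and takes 1/20.
Franciszka is living and takes 1/20.
Bogdan predeceased; the 3/20 allotted to Bogdan's branch passes to Bogdan's issue by representation.
The 3/20 is divided into 3 equal shares of 1/20 among Urszula, Eliasz, Stanislawa.
Urszula is living and takes 1/20.
Eliasz is living and takes 1/20.
Stanislawa is living and takes 1/20.
Pelagia is living and takes 3/20.
Jolanta predeceased; the 3/20 allotted to Jolanta's branch passes to Jolanta's issue by representation.
The 3/20 is divided into 2 equal shares of 3/40 among Danuta, Zofia.
Danuta is living and takes 3/40.
Zofia is living and takes 3/40.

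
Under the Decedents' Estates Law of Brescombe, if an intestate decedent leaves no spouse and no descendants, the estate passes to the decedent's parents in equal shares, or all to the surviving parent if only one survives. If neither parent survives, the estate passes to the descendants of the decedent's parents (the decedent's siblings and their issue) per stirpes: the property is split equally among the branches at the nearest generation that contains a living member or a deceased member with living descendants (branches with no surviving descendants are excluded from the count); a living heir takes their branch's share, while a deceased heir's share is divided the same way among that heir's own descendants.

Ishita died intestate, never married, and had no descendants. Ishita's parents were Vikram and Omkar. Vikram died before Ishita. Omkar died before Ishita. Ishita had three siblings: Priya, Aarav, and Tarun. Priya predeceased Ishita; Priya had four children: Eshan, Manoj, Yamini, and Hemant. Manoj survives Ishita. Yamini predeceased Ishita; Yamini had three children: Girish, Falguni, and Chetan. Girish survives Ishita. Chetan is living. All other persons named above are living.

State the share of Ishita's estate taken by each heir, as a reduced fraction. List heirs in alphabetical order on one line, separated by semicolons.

Aarav 1/3; Chetan 1/36; Eshan 1/12; Falguni 1/36; Girish 1/36; Hemant 1/12; Manoj 1/12; Tarun 1/3

Neither parent survives and there are no descendants, so the estate passes to Ishita's siblings and their issue per stirpes.
The estate is divided into 3 equal shares of 1/3 among Priya, Aarav, Tarun.
Priya predeceased; the 1/3 allotted to Priya's branch passes to Priya's issue by representation.
The 1/3 is divided into 4 equal shares of 1/12 among Eshan, Manoj, Yamini, Hemant.
Eshan is living and takes 1/12.
Manoj is living and takes 1/12.
Yamini predeceased; the 1/12 allotted to Yamini's branch passes to Yamini's issue by representation.
The 1/12 is divided into 3 equal shares of 1/36 among Girish, Falguni, Chetan.
Girish is living and takes 1/36.
Falguni is living and takes 1/36.
Chetan is living and takes 1/36.
Hemant is living and takes 1/12.
Aarav is living and takes 1/3.
Tarun is living and takes 1/3.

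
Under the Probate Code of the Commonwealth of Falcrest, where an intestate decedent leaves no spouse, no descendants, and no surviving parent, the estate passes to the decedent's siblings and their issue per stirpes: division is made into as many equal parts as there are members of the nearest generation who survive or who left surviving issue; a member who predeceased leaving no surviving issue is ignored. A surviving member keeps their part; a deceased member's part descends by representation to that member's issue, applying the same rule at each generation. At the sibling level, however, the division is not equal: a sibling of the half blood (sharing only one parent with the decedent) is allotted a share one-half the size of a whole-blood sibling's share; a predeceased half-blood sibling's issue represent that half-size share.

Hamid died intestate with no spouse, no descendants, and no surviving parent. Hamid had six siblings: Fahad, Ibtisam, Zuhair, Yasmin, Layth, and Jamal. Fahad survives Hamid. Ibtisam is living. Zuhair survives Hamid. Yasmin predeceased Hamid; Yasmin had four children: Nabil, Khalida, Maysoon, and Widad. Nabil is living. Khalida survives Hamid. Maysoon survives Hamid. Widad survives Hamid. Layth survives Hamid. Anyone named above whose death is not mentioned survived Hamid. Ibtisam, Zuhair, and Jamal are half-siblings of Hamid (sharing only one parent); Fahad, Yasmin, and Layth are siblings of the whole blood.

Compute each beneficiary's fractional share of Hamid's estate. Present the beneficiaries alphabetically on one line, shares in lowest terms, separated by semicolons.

No spouse, descendants, or parent survives, so the estate passes to Hamid's siblings per stirpes.
Half-blood siblings count for one-half the weight of whole-blood siblings at the initial division.
Dividing 1 in proportion to weights (total weight 9/2): Fahad (weight 1) → 2/9; Ibtisam (weight 1/2) → 1/9; Zuhair (weight 1/2) → 1/9; Yasmin (weight 1) → 2/9; Layth (weight 1) → 2/9; Jamal (weight 1/2) → 1/9.
Fahad is living and takes 2/9.
Ibtisam is living and takes 1/9.
Zuhair is living and takes 1/9.
Yasmin predeceased; the 2/9 allotted to Yasmin's branch passes to Yasmin's issue by representation.
The 2/9 is divided into 4 equal shares of 1/18 among Nabil, Khalida, Maysoon, Widad.
Nabil is living and takes 1/18.
Khalida is living and takes 1/18.
Maysoon is living and takes 1/18.
Widad is living and takes 1/18.
Layth is living and takes 2/9.
Jamal is living and takes 1/9.

Fahad 2/9; Ibtisam 1/9; Jamal 1/9; Khalida 1/18; Layth 2/9; Maysoon 1/18; Nabil 1/18; Widad 1/18; Zuhair 1/9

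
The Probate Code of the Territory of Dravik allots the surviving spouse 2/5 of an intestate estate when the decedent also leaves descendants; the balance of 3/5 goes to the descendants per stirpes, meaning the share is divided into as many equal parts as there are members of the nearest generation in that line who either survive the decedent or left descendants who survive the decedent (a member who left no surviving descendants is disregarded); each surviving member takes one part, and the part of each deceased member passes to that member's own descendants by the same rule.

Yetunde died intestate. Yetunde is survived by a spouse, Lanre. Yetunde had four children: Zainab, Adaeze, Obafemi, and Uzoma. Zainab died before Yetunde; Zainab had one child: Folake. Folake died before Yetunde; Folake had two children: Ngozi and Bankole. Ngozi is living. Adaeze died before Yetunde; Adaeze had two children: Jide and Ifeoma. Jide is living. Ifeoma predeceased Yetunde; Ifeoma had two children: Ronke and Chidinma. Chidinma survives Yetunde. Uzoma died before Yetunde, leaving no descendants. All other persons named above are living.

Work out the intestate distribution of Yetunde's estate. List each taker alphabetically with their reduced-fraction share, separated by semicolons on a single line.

Lanre, as surviving spouse, takes 2/5.
The remaining 3/5 passes to Yetunde's descendants per stirpes.
Uzoma left no surviving issue, so that branch lapses and is disregarded.
The 3/5 is divided into 3 equal shares of 1/5 among Zainab, Adaeze, Obafemi.
Zainab predeceased; the 1/5 allotted to Zainab's branch passes to Zainab's issue by representation.
Folake's line is the sole branch at this level, so the full 1/5 passes to Folake's issue by representation.
The 1/5 is divided into 2 equal shares of 1/10 among Ngozi, Bankole.
Ngozi is living and takes 1/10.
Bankole is living and takes 1/10.
Adaeze predeceased; the 1/5 allotted to Adaeze's branch passes to Adaeze's issue by representation.
The 1/5 is divided into 2 equal shares of 1/10 among Jide, Ifeoma.
Jide is living and takes 1/10.
Ifeoma predeceased; the 1/10 allotted to Ifeoma's branch passes to Ifeoma's issue by representation.
The 1/10 is divided into 2 equal shares of 1/20 among Ronke, Chidinma.
Ronke is living and takes 1/20.
Chidinma is living and takes 1/20.
Obafemi is living and takes 1/5.

Bankole 1/10; Chidinma 1/20; Jide 1/10; Lanre 2/5; Ngozi 1/10; Obafemi 1/5; Ronke 1/20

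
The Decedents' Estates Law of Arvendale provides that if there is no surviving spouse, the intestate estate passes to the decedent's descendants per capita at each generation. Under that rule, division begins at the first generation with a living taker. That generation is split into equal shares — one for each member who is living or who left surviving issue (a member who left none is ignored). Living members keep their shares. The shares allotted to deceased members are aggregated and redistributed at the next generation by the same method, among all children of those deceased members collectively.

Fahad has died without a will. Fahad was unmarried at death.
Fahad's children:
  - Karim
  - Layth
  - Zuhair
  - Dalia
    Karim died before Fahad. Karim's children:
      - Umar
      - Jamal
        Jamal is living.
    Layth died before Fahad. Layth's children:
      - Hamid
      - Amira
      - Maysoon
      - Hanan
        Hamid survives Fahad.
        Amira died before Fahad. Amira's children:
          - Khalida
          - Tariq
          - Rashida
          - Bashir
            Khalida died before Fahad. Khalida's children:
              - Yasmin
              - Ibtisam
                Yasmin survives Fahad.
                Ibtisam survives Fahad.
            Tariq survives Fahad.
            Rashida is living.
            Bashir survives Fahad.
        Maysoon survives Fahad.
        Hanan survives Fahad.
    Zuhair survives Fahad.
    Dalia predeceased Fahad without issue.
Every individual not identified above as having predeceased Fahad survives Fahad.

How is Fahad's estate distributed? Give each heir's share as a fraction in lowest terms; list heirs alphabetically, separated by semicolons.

Bashir 1/36; Hamid 1/9; Hanan 1/9; Ibtisam 1/72; Jamal 1/9; Maysoon 1/9; Rashida 1/36; Tariq 1/36; Umar 1/9; Yasmin 1/72; Zuhair 1/3

There is no surviving spouse, so the entire estate passes to Fahad's descendants per capita at each generation.
At generation 1 (Karim, Layth, Zuhair) there are 3 shares of (1)/3 = 1/3 each.
Living: Zuhair — each takes 1/3.
Deceased: Karim and Layth. Their combined 2/3 is pooled and carried to generation 2.
At generation 2 (Umar, Jamal, Hamid, Amira, Maysoon, Hanan) there are 6 shares of (2/3)/6 = 1/9 each.
Living: Umar, Jamal, Hamid, Maysoon, and Hanan — each takes 1/9.
Deceased: Amira. That 1/9 share is carried to generation 3.
At generation 3 (Khalida, Tariq, Rashida, Bashir) there are 4 shares of (1/9)/4 = 1/36 each.
Living: Tariq, Rashida, and Bashir — each takes 1/36.
Deceased: Khalida. That 1/36 share is carried to generation 4.
At generation 4 (Yasmin, Ibtisam) there are 2 shares of (1/36)/2 = 1/72 each.
Living: Yasmin and Ibtisam — each takes 1/72.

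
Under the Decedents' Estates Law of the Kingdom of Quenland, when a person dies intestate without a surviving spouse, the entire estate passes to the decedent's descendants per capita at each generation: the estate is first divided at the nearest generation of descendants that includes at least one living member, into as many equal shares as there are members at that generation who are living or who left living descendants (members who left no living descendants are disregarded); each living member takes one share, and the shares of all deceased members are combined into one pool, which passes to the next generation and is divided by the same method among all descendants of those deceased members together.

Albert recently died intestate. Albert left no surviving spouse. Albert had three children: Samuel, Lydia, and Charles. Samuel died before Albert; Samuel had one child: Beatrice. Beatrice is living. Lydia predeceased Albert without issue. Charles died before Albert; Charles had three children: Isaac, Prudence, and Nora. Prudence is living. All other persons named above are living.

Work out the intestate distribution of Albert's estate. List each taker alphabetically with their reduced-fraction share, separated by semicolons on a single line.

Beatrice 1/4; Isaac 1/4; Nora 1/4; Prudence 1/4

There is no surviving spouse, so the entire estate passes to Albert's descendants per capita at each generation.
No one at generation 1 (Samuel, Charles) is living; moving to the next generation.
At generation 2 (Beatrice, Isaac, Prudence, Nora) there are 4 shares of (1)/4 = 1/4 each.
Living: Beatrice, Isaac, Prudence, and Nora — each takes 1/4.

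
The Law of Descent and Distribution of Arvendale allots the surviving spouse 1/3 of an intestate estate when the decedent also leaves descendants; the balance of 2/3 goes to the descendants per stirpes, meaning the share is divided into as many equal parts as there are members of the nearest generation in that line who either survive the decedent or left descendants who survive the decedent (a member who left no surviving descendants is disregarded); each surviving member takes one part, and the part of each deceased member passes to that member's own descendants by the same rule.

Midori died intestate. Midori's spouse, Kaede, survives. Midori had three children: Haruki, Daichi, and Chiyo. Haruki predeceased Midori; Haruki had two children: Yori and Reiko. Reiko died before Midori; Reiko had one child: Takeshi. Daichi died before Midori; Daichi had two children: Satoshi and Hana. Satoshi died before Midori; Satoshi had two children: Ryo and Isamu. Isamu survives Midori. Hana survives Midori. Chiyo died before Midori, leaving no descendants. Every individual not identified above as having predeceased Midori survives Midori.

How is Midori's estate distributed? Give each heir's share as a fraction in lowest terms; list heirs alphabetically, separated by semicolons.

Hana 1/6; Isamu 1/12; Kaede 1/3; Ryo 1/12; Takeshi 1/6; Yori 1/6

Kaede, as surviving spouse, takes 1/3.
The remaining 2/3 passes to Midori's descendants per stirpes.
Chiyo left no surviving issue, so that branch lapses and is disregarded.
The 2/3 is divided into 2 equal shares of 1/3 among Haruki, Daichi.
Haruki predeceased; the 1/3 allotted to Haruki's branch passes to Haruki's issue by representation.
The 1/3 is divided into 2 equal shares of 1/6 among Yori, Reiko.
Yori is living and takes 1/6.
Reiko predeceased; the 1/6 allotted to Reiko's branch passes to Reiko's issue by representation.
Takeshi is the sole taker at this level and receives the full 1/6.
Daichi predeceased; the 1/3 allotted to Daichi's branch passes to Daichi's issue by representation.
The 1/3 is divided into 2 equal shares of 1/6 among Satoshi, Hana.
Satoshi predeceased; the 1/6 allotted to Satoshi's branch passes to Satoshi's issue by representation.
The 1/6 is divided into 2 equal shares of 1/12 among Ryo, Isamu.
Ryo is living and takes 1/12.
Isamu is living and takes 1/12.
Hana is living and takes 1/6.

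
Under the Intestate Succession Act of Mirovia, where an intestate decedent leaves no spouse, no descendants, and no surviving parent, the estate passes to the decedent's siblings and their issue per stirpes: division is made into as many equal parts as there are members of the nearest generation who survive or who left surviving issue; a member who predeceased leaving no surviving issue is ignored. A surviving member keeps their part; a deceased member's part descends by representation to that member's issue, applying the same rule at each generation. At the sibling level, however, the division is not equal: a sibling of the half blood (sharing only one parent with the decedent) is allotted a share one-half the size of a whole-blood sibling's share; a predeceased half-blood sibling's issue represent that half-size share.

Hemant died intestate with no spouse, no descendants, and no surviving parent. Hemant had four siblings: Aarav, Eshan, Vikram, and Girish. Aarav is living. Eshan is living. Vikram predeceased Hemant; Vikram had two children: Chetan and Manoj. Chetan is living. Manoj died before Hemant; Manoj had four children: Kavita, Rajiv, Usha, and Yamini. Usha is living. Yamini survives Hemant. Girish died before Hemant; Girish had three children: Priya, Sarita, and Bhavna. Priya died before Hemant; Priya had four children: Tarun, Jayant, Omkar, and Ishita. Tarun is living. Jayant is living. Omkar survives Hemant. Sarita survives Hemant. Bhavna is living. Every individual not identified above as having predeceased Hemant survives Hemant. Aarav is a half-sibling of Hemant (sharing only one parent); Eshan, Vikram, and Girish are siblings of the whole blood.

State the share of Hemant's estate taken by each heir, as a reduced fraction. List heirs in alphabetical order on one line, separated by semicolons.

No spouse, descendants, or parent survives, so the estate passes to Hemant's siblings per stirpes.
Half-blood siblings count for one-half the weight of whole-blood siblings at the initial division.
Dividing 1 in proportion to weights (total weight 7/2): Aarav (weight 1/2) → 1/7; Eshan (weight 1) → 2/7; Vikram (weight 1) → 2/7; Girish (weight 1) → 2/7.
Aarav is living and takes 1/7.
Eshan is living and takes 2/7.
Vikram predeceased; the 2/7 allotted to Vikram's branch passes to Vikram's issue by representation.
The 2/7 is divided into 2 equal shares of 1/7 among Chetan, Manoj.
Chetan is living and takes 1/7.
Manoj predeceased; the 1/7 allotted to Manoj's branch passes to Manoj's issue by representation.
The 1/7 is divided into 4 equal shares of 1/28 among Kavita, Rajiv, Usha, Yamini.
Kavita is living and takes 1/28.
Rajiv is living and takes 1/28.
Usha is living and takes 1/28.
Yamini is living and takes 1/28.
Girish predeceased; the 2/7 allotted to Girish's branch passes to Girish's issue by representation.
The 2/7 is divided into 3 equal shares of 2/21 among Priya, Sarita, Bhavna.
Priya predeceased; the 2/21 allotted to Priya's branch passes to Priya's issue by representation.
The 2/21 is divided into 4 equal shares of 1/42 among Tarun, Jayant, Omkar, Ishita.
Tarun is living and takes 1/42.
Jayant is living and takes 1/42.
Omkar is living and takes 1/42.
Ishita is living and takes 1/42.
Sarita is living and takes 2/21.
Bhavna is living and takes 2/21.

Aarav 1/7; Bhavna 2/21; Chetan 1/7; Eshan 2/7; Ishita 1/42; Jayant 1/42; Kavita 1/28; Omkar 1/42; Rajiv 1/28; Sarita 2/21; Tarun 1/42; Usha 1/28; Yamini 1/28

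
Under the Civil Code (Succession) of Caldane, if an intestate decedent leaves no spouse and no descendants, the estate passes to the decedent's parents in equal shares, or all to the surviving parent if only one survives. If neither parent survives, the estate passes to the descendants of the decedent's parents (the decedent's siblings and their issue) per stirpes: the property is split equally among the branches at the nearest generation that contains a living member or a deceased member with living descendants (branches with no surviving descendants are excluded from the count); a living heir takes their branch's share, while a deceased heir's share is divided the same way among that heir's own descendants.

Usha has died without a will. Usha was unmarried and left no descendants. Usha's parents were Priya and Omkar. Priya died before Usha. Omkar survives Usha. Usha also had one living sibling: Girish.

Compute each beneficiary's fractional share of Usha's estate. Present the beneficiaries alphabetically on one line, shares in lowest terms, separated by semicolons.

Only one parent, Omkar, survives, so Omkar takes the entire estate. The siblings take nothing because a surviving parent has priority.

Omkar 1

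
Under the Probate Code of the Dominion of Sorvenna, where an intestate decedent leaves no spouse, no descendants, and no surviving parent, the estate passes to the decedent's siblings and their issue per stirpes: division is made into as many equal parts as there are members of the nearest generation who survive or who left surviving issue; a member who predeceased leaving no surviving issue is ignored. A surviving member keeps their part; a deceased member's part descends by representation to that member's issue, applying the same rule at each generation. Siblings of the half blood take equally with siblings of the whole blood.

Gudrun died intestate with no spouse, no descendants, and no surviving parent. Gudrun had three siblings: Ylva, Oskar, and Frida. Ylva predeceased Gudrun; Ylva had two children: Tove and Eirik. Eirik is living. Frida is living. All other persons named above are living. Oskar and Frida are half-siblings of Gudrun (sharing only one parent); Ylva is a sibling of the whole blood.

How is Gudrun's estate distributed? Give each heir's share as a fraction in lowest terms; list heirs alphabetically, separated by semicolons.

No spouse, descendants, or parent survives, so the estate passes to Gudrun's siblings per stirpes.
Half-blood and whole-blood siblings take equally under the stated rule.
The estate is divided into 3 equal shares of 1/3 among Ylva, Oskar, Frida.
Ylva predeceased; the 1/3 allotted to Ylva's branch passes to Ylva's issue by representation.
The 1/3 is divided into 2 equal shares of 1/6 among Tove, Eirik.
Tove is living and takes 1/6.
Eirik is living and takes 1/6.
Oskar is living and takes 1/3.
Frida is living and takes 1/3.

Eirik 1/6; Frida 1/3; Oskar 1/3; Tove 1/6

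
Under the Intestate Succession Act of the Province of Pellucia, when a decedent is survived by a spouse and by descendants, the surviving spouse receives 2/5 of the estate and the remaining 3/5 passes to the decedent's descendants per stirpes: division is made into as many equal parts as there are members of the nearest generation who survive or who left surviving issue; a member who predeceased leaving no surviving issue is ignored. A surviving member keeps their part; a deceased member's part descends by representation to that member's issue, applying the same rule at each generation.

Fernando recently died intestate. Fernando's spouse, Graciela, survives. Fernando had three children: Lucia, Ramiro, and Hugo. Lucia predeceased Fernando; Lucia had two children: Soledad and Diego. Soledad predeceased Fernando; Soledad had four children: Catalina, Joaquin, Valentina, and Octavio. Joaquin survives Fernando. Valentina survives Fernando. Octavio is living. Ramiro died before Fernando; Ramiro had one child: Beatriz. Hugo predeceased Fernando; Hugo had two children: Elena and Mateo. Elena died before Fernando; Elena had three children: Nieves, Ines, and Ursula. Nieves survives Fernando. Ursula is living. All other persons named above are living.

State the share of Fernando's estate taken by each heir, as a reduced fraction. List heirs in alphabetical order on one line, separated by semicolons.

Beatriz 1/5; Catalina 1/40; Diego 1/10; Graciela 2/5; Ines 1/30; Joaquin 1/40; Mateo 1/10; Nieves 1/30; Octavio 1/40; Ursula 1/30; Valentina 1/40

Graciela, as surviving spouse, takes 2/5.
The remaining 3/5 passes to Fernando's descendants per stirpes.
The 3/5 is divided into 3 equal shares of 1/5 among Lucia, Ramiro, Hugo.
Lucia predeceased; the 1/5 allotted to Lucia's branch passes to Lucia's issue by representation.
The 1/5 is divided into 2 equal shares of 1/10 among Soledad, Diego.
Soledad predeceased; the 1/10 allotted to Soledad's branch passes to Soledad's issue by representation.
The 1/10 is divided into 4 equal shares of 1/40 among Catalina, Joaquin, Valentina, Octavio.
Catalina is living and takes 1/40.
Joaquin is living and takes 1/40.
Valentina is living and takes 1/40.
Octavio is living and takes 1/40.
Diego is living and takes 1/10.
Ramiro predeceased; the 1/5 allotted to Ramiro's branch passes to Ramiro's issue by representation.
Beatriz is the sole taker at this level and receives the full 1/5.
Hugo predeceased; the 1/5 allotted to Hugo's branch passes to Hugo's issue by representation.
The 1/5 is divided into 2 equal shares of 1/10 among Elena, Mateo.
Elena predeceased; the 1/10 allotted to Elena's branch passes to Elena's issue by representation.
The 1/10 is divided into 3 equal shares of 1/30 among Nieves, Ines, Ursula.
Nieves is living and takes 1/30.
Ines is living and takes 1/30.
Ursula is living and takes 1/30.
Mateo is living and takes 1/10.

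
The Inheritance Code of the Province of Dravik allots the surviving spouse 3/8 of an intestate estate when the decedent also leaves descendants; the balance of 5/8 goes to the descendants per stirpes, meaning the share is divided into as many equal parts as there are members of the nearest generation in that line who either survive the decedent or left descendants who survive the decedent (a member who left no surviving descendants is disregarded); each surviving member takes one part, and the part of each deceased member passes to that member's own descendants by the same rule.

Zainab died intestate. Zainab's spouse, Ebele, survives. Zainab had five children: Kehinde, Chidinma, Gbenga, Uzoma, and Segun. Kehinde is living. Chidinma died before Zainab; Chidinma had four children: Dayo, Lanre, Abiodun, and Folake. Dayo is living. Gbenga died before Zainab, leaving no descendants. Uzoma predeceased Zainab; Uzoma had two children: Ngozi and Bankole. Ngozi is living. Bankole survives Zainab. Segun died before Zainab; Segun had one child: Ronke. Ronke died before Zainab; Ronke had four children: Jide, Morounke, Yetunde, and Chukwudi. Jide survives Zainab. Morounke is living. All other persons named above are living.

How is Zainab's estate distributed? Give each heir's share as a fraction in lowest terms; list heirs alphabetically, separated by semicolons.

Abiodun 5/128; Bankole 5/64; Chukwudi 5/128; Dayo 5/128; Ebele 3/8; Folake 5/128; Jide 5/128; Kehinde 5/32; Lanre 5/128; Morounke 5/128; Ngozi 5/64; Yetunde 5/128

Ebele, as surviving spouse, takes 3/8.
The remaining 5/8 passes to Zainab's descendants per stirpes.
Gbenga left no surviving issue, so that branch lapses and is disregarded.
The 5/8 is divided into 4 equal shares of 5/32 among Kehinde, Chidinma, Uzoma, Segun.
Kehinde is living and takes 5/32.
Chidinma predeceased; the 5/32 allotted to Chidinma's branch passes to Chidinma's issue by representation.
The 5/32 is divided into 4 equal shares of 5/128 among Dayo, Lanre, Abiodun, Folake.
Dayo is living and takes 5/128.
Lanre is living and takes 5/128.
Abiodun is living and takes 5/128.
Folake is living and takes 5/128.
Uzoma predeceased; the 5/32 allotted to Uzoma's branch passes to Uzoma's issue by representation.
The 5/32 is divided into 2 equal shares of 5/64 among Ngozi, Bankole.
Ngozi is living and takes 5/64.
Bankole is living and takes 5/64.
Segun predeceased; the 5/32 allotted to Segun's branch passes to Segun's issue by representation.
Ronke's line is the sole branch at this level, so the full 5/32 passes to Ronke's issue by representation.
The 5/32 is divided into 4 equal shares of 5/128 among Jide, Morounke, Yetunde, Chukwudi.
Jide is living and takes 5/128.
Morounke is living and takes 5/128.
Yetunde is living and takes 5/128.
Chukwudi is living and takes 5/128.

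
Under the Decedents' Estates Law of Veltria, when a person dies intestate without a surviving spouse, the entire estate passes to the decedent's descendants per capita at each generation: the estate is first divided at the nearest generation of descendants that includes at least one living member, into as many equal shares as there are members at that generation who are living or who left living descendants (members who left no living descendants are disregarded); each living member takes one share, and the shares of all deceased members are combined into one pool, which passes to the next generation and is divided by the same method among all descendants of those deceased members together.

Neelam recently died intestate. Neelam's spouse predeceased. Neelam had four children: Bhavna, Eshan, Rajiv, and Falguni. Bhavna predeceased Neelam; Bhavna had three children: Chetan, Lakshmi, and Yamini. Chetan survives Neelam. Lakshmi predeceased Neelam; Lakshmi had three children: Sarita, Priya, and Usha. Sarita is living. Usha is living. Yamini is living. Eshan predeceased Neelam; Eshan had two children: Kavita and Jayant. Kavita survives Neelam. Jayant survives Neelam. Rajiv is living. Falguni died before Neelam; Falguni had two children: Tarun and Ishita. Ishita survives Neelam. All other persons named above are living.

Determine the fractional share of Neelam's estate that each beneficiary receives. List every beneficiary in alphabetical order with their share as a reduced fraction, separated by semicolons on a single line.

There is no surviving spouse, so the entire estate passes to Neelam's descendants per capita at each generation.
At generation 1 (Bhavna, Eshan, Rajiv, Falguni) there are 4 shares of (1)/4 = 1/4 each.
Living: Rajiv — each takes 1/4.
Deceased: Bhavna, Eshan, and Falguni. Their combined 3/4 is pooled and carried to generation 2.
At generation 2 (Chetan, Lakshmi, Yamini, Kavita, Jayant, Tarun, Ishita) there are 7 shares of (3/4)/7 = 3/28 each.
Living: Chetan, Yamini, Kavita, Jayant, Tarun, and Ishita — each takes 3/28.
Deceased: Lakshmi. That 3/28 share is carried to generation 3.
At generation 3 (Sarita, Priya, Usha) there are 3 shares of (3/28)/3 = 1/28 each.
Living: Sarita, Priya, and Usha — each takes 1/28.

Chetan 3/28; Ishita 3/28; Jayant 3/28; Kavita 3/28; Priya 1/28; Rajiv 1/4; Sarita 1/28; Tarun 3/28; Usha 1/28; Yamini 3/28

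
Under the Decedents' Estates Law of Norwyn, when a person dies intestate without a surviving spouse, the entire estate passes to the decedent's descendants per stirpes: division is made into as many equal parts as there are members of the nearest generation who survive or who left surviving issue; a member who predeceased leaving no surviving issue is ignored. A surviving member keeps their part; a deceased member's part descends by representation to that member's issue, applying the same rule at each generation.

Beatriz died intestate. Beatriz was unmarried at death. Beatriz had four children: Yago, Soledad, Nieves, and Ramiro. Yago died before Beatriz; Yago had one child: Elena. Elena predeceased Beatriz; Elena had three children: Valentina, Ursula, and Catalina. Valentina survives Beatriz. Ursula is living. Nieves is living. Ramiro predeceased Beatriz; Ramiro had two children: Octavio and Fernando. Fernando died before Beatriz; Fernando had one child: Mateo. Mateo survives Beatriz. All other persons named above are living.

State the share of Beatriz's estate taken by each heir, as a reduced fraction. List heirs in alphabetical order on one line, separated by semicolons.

Catalina 1/12; Mateo 1/8; Nieves 1/4; Octavio 1/8; Soledad 1/4; Ursula 1/12; Valentina 1/12

There is no surviving spouse, so the entire estate passes to Beatriz's descendants per stirpes.
The estate is divided into 4 equal shares of 1/4 among Yago, Soledad, Nieves, Ramiro.
Yago predeceased; the 1/4 allotted to Yago's branch passes to Yago's issue by representation.
Elena's line is the sole branch at this level, so the full 1/4 passes to Elena's issue by representation.
The 1/4 is divided into 3 equal shares of 1/12 among Valentina, Ursula, Catalina.
Valentina is living and takes 1/12.
Ursula is living and takes 1/12.
Catalina is living and takes 1/12.
Soledad is living and takes 1/4.
Nieves is living and takes 1/4.
Ramiro predeceased; the 1/4 allotted to Ramiro's branch passes to Ramiro's issue by representation.
The 1/4 is divided into 2 equal shares of 1/8 among Octavio, Fernando.
Octavio is living and takes 1/8.
Fernando predeceased; the 1/8 allotted to Fernando's branch passes to Fernando's issue by representation.
Mateo is the sole taker at this level and receives the full 1/8.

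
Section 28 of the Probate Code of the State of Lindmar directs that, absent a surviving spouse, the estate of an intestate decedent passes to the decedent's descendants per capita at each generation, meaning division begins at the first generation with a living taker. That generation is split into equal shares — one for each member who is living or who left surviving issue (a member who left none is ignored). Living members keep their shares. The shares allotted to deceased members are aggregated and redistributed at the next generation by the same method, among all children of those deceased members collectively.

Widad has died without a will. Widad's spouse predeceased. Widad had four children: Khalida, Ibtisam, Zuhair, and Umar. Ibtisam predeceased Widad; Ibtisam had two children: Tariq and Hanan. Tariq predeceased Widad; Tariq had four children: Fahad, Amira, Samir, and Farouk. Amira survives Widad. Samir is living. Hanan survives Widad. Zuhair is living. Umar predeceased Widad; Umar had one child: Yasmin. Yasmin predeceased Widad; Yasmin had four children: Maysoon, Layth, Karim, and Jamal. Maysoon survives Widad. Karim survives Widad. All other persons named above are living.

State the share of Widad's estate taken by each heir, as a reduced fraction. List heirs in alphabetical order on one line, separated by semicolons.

Amira 1/24; Fahad 1/24; Farouk 1/24; Hanan 1/6; Jamal 1/24; Karim 1/24; Khalida 1/4; Layth 1/24; Maysoon 1/24; Samir 1/24; Zuhair 1/4

There is no surviving spouse, so the entire estate passes to Widad's descendants per capita at each generation.
At generation 1 (Khalida, Ibtisam, Zuhair, Umar) there are 4 shares of (1)/4 = 1/4 each.
Living: Khalida and Zuhair — each takes 1/4.
Deceased: Ibtisam and Umar. Their combined 1/2 is pooled and carried to generation 2.
At generation 2 (Tariq, Hanan, Yasmin) there are 3 shares of (1/2)/3 = 1/6 each.
Living: Hanan — each takes 1/6.
Deceased: Tariq and Yasmin. Their combined 1/3 is pooled and carried to generation 3.
At generation 3 (Fahad, Amira, Samir, Farouk, Maysoon, Layth, Karim, Jamal) there are 8 shares of (1/3)/8 = 1/24 each.
Living: Fahad, Amira, Samir, Farouk, Maysoon, Layth, Karim, and Jamal — each takes 1/24.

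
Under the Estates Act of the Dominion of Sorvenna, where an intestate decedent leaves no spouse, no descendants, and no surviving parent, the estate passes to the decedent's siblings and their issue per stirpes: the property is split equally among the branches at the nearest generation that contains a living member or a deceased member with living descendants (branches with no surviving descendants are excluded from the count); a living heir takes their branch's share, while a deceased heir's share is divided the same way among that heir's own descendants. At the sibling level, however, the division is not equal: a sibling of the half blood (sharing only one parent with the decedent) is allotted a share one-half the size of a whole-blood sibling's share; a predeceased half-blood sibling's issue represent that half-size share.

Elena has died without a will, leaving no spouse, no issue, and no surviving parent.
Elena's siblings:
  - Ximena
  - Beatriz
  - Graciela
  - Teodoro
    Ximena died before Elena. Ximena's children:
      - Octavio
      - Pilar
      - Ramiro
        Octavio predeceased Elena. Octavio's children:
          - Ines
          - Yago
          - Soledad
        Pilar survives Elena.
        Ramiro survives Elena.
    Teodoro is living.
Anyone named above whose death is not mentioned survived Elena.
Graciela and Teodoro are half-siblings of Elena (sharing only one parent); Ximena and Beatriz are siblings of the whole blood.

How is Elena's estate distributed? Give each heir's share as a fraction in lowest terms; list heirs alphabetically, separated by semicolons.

Beatriz 1/3; Graciela 1/6; Ines 1/27; Pilar 1/9; Ramiro 1/9; Soledad 1/27; Teodoro 1/6; Yago 1/27

No spouse, descendants, or parent survives, so the estate passes to Elena's siblings per stirpes.
Half-blood siblings count for one-half the weight of whole-blood siblings at the initial division.
Dividing 1 in proportion to weights (total weight 3): Ximena (weight 1) → 1/3; Beatriz (weight 1) → 1/3; Graciela (weight 1/2) → 1/6; Teodoro (weight 1/2) → 1/6.
Ximena predeceased; the 1/3 allotted to Ximena's branch passes to Ximena's issue by representation.
The 1/3 is divided into 3 equal shares of 1/9 among Octavio, Pilar, Ramiro.
Octavio predeceased; the 1/9 allotted to Octavio's branch passes to Octavio's issue by representation.
The 1/9 is divided into 3 equal shares of 1/27 among Ines, Yago, Soledad.
Ines is living and takes 1/27.
Yago is living and takes 1/27.
Soledad is living and takes 1/27.
Pilar is living and takes 1/9.
Ramiro is living and takes 1/9.
Beatriz is living and takes 1/3.
Graciela is living and takes 1/6.
Teodoro is living and takes 1/6.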